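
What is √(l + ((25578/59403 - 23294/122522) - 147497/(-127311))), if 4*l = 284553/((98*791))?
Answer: 5*√1084118577824223586252927736040449406/3420358668801537708 ≈ 1.5221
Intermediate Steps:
l = 284553/310072 (l = (284553/((98*791)))/4 = (284553/77518)/4 = (284553*(1/77518))/4 = (¼)*(284553/77518) = 284553/310072 ≈ 0.91770)
√(l + ((25578/59403 - 23294/122522) - 147497/(-127311))) = √(284553/310072 + ((25578/59403 - 23294/122522) - 147497/(-127311))) = √(284553/310072 + ((25578*(1/59403) - 23294*1/122522) - 147497*(-1/127311))) = √(284553/310072 + ((8526/19801 - 11647/61261) + 147497/127311)) = √(284553/310072 + (291689039/1213029061 + 147497/127311)) = √(284553/310072 + 216053370654446/154431942784971) = √(110936173360857233075/47885021363221527912) = 5*√1084118577824223586252927736040449406/3420358668801537708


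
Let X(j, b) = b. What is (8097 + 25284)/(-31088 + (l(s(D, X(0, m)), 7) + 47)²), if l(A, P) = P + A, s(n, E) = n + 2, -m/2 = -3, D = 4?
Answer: -33381/27488 ≈ -1.2144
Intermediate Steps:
m = 6 (m = -2*(-3) = 6)
s(n, E) = 2 + n
l(A, P) = A + P
(8097 + 25284)/(-31088 + (l(s(D, X(0, m)), 7) + 47)²) = (8097 + 25284)/(-31088 + (((2 + 4) + 7) + 47)²) = 33381/(-31088 + ((6 + 7) + 47)²) = 33381/(-31088 + (13 + 47)²) = 33381/(-31088 + 60²) = 33381/(-31088 + 3600) = 33381/(-27488) = 33381*(-1/27488) = -33381/27488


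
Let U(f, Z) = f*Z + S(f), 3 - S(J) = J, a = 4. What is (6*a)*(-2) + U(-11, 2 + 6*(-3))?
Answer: 142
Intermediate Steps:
S(J) = 3 - J
U(f, Z) = 3 - f + Z*f (U(f, Z) = f*Z + (3 - f) = Z*f + (3 - f) = 3 - f + Z*f)
(6*a)*(-2) + U(-11, 2 + 6*(-3)) = (6*4)*(-2) + (3 - 1*(-11) + (2 + 6*(-3))*(-11)) = 24*(-2) + (3 + 11 + (2 - 18)*(-11)) = -48 + (3 + 11 - 16*(-11)) = -48 + (3 + 11 + 176) = -48 + 190 = 142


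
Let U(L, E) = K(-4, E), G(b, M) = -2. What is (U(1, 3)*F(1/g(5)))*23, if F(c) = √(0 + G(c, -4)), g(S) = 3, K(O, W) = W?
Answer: 69*I*√2 ≈ 97.581*I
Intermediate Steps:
U(L, E) = E
F(c) = I*√2 (F(c) = √(0 - 2) = √(-2) = I*√2)
(U(1, 3)*F(1/g(5)))*23 = (3*(I*√2))*23 = (3*I*√2)*23 = 69*I*√2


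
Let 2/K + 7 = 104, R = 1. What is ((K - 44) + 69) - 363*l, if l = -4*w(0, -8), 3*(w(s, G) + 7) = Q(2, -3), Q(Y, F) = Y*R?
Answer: -889585/97 ≈ -9171.0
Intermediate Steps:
Q(Y, F) = Y (Q(Y, F) = Y*1 = Y)
K = 2/97 (K = 2/(-7 + 104) = 2/97 ≈ 0.020619)
w(s, G) = -19/3 (w(s, G) = -7 + (⅓)*2 = -7 + ⅔ = -19/3)
l = 76/3 (l = -4*(-19/3) = 76/3 ≈ 25.333)
((K - 44) + 69) - 363*l = ((2/97 - 44) + 69) - 363*76/3 = (-4266/97 + 69) - 9196 = 2427/97 - 9196 = -889585/97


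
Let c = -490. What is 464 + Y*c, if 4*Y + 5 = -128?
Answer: 33513/2 ≈ 16757.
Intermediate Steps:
Y = -133/4 (Y = -5/4 + (¼)*(-128) = -5/4 - 32 = -133/4 ≈ -33.250)
464 + Y*c = 464 - 133/4*(-490) = 464 + 32585/2 = 33513/2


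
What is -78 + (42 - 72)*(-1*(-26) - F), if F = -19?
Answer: -1428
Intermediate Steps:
-78 + (42 - 72)*(-1*(-26) - F) = -78 + (42 - 72)*(-1*(-26) - 1*(-19)) = -78 - 30*(26 + 19) = -78 - 30*45 = -78 - 1350 = -1428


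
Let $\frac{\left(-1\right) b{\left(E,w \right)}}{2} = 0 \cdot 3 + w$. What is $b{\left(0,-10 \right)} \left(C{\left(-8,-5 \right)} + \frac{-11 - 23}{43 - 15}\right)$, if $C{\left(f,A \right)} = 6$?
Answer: $\frac{670}{7} \approx 95.714$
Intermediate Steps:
$b{\left(E,w \right)} = - 2 w$ ($b{\left(E,w \right)} = - 2 \left(0 \cdot 3 + w\right) = - 2 \left(0 + w\right) = - 2 w$)
$b{\left(0,-10 \right)} \left(C{\left(-8,-5 \right)} + \frac{-11 - 23}{43 - 15}\right) = \left(-2\right) \left(-10\right) \left(6 + \frac{-11 - 23}{43 - 15}\right) = 20 \left(6 - \frac{34}{28}\right) = 20 \left(6 - \frac{17}{14}\right) = 20 \cdot \frac{67}{14} = \frac{670}{7}$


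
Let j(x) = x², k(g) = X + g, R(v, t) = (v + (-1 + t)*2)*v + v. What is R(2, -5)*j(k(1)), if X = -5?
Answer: -288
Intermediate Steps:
R(v, t) = v + v*(-2 + v + 2*t) (R(v, t) = (v + (-2 + 2*t))*v + v = (-2 + v + 2*t)*v + v = v*(-2 + v + 2*t) + v = v + v*(-2 + v + 2*t))
k(g) = -5 + g
R(2, -5)*j(k(1)) = (2*(-1 + 2 + 2*(-5)))*(-5 + 1)² = (2*(-1 + 2 - 10))*(-4)² = (2*(-9))*16 = -18*16 = -288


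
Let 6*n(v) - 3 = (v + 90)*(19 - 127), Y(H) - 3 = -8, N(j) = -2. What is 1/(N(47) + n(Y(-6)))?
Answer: -2/3063 ≈ -0.00065295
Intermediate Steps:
Y(H) = -5 (Y(H) = 3 - 8 = -5)
n(v) = -3239/2 - 18*v (n(v) = ½ + ((v + 90)*(19 - 127))/6 = ½ + ((90 + v)*(-108))/6 = ½ + (-9720 - 108*v)/6 = ½ + (-1620 - 18*v) = -3239/2 - 18*v)
1/(N(47) + n(Y(-6))) = 1/(-2 + (-3239/2 - 18*(-5))) = 1/(-2 + (-3239/2 + 90)) = 1/(-2 - 3059/2) = 1/(-3063/2) = -2/3063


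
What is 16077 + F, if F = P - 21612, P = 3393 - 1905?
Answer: -4047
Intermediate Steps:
P = 1488
F = -20124 (F = 1488 - 21612 = -20124)
16077 + F = 16077 - 20124 = -4047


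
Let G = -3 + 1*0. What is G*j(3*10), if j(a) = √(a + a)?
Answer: -6*√15 ≈ -23.238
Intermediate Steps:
j(a) = √2*√a (j(a) = √(2*a) = √2*√a)
G = -3 (G = -3 + 0 = -3)
G*j(3*10) = -3*√2*√(3*10) = -3*√2*√30 = -6*√15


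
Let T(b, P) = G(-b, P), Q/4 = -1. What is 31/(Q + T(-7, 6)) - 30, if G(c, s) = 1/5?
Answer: -725/19 ≈ -38.158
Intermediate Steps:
Q = -4 (Q = 4*(-1) = -4)
G(c, s) = ⅕
T(b, P) = ⅕
31/(Q + T(-7, 6)) - 30 = 31/(-4 + ⅕) - 30 = 31/(-19/5) - 30 = -5/19*31 - 30 = -155/19 - 30 = -725/19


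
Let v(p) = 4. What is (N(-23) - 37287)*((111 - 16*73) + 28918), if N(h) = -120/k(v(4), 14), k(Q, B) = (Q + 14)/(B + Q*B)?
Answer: -1051854907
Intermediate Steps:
k(Q, B) = (14 + Q)/(B + B*Q)
N(h) = -1400/3 (N(h) = -120*14*(1 + 4)/(14 + 4) = -120/((1/14)*18/5) = -120/((1/14)*(1/5)*18) = -120/9/35 = -120*35/9 = -1400/3)
(N(-23) - 37287)*((111 - 16*73) + 28918) = (-1400/3 - 37287)*((111 - 16*73) + 28918) = -113261*((111 - 1168) + 28918)/3 = -113261*(-1057 + 28918)/3 = -113261/3*27861 = -1051854907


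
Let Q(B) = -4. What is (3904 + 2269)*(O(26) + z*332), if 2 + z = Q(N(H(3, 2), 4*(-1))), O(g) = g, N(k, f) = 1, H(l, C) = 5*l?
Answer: -12136118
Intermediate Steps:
z = -6 (z = -2 - 4 = -6)
(3904 + 2269)*(O(26) + z*332) = (3904 + 2269)*(26 - 6*332) = 6173*(26 - 1992) = 6173*(-1966) = -12136118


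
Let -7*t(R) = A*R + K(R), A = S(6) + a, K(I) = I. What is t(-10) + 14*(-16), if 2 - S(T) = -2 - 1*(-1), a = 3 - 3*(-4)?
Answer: -1378/7 ≈ -196.86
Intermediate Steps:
a = 15 (a = 3 + 12 = 15)
S(T) = 3 (S(T) = 2 - (-2 - 1*(-1)) = 2 - (-2 + 1) = 2 - 1*(-1) = 2 + 1 = 3)
A = 18 (A = 3 + 15 = 18)
t(R) = -19*R/7 (t(R) = -(18*R + R)/7 = -19*R/7)
t(-10) + 14*(-16) = -19/7*(-10) + 14*(-16) = 190/7 - 224 = -1378/7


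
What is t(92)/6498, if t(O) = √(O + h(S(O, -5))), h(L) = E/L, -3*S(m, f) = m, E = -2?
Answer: 11*√1610/298908 ≈ 0.0014766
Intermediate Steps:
S(m, f) = -m/3
h(L) = -2/L
t(O) = √(O + 6/O) (t(O) = √(O - 2*(-3/O)) = √(O - (-6)/O) = √(O + 6/O))
t(92)/6498 = √(92 + 6/92)/6498 = √(92 + 6*(1/92))*(1/6498) = √(92 + 3/46)*(1/6498) = √(4235/46)*(1/6498) = (11*√1610/46)*(1/6498) = 11*√1610/298908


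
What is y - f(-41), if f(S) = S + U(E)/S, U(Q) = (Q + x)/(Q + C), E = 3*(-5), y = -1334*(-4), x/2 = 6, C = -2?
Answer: 3747772/697 ≈ 5377.0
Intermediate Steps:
x = 12 (x = 2*6 = 12)
y = 5336
E = -15
U(Q) = (12 + Q)/(-2 + Q) (U(Q) = (Q + 12)/(Q - 2) = (12 + Q)/(-2 + Q))
f(S) = S + 3/(17*S) (f(S) = S + ((12 - 15)/(-2 - 15))/S = S + (-3/(-17))/S = S + (-1/17*(-3))/S = S + 3/(17*S))
y - f(-41) = 5336 - (-41 + (3/17)/(-41)) = 5336 - (-41 + (3/17)*(-1/41)) = 5336 - (-41 - 3/697) = 5336 - 1*(-28580/697) = 5336 + 28580/697 = 3747772/697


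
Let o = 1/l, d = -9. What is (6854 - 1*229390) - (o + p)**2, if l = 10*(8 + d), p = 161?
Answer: -24842481/100 ≈ -2.4842e+5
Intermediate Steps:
l = -10 (l = 10*(8 - 9) = 10*(-1) = -10)
o = -1/10 (o = 1/(-10) = -1/10 ≈ -0.10000)
(6854 - 1*229390) - (o + p)**2 = (6854 - 1*229390) - (-1/10 + 161)**2 = (6854 - 229390) - (1609/10)**2 = -222536 - 1*2588881/100 = -222536 - 2588881/100 = -24842481/100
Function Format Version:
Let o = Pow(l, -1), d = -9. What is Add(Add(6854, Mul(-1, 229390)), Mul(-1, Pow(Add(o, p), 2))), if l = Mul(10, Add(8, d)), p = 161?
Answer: Rational(-24842481, 100) ≈ -2.4842e+5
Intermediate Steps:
l = -10 (l = Mul(10, Add(8, -9)) = Mul(10, -1) = -10)
o = Rational(-1, 10) (o = Pow(-10, -1) = Rational(-1, 10) ≈ -0.10000)
Add(Add(6854, Mul(-1, 229390)), Mul(-1, Pow(Add(o, p), 2))) = Add(Add(6854, Mul(-1, 229390)), Mul(-1, Pow(Add(Rational(-1, 10), 161), 2))) = Add(Add(6854, -229390), Mul(-1, Pow(Rational(1609, 10), 2))) = Add(-222536, Mul(-1, Rational(2588881, 100))) = Add(-222536, Rational(-2588881, 100)) = Rational(-24842481, 100)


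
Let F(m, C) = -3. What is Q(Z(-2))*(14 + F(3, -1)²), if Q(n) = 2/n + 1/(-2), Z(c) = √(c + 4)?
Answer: -23/2 + 23*√2 ≈ 21.027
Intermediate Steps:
Z(c) = √(4 + c)
Q(n) = -½ + 2/n (Q(n) = 2/n + 1*(-½) = 2/n - ½ = -½ + 2/n)
Q(Z(-2))*(14 + F(3, -1)²) = ((4 - √(4 - 2))/(2*(√(4 - 2))))*(14 + (-3)²) = ((4 - √2)/(2*(√2)))*(14 + 9) = ((√2/2)*(4 - √2)/2)*23 = (√2*(4 - √2)/4)*23 = 23*√2*(4 - √2)/4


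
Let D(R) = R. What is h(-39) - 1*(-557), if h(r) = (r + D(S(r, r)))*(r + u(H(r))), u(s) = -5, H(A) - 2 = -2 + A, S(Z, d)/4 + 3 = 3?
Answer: 2273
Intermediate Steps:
S(Z, d) = 0 (S(Z, d) = -12 + 4*3 = -12 + 12 = 0)
H(A) = A (H(A) = 2 + (-2 + A) = A)
h(r) = r*(-5 + r) (h(r) = (r + 0)*(r - 5) = r*(-5 + r))
h(-39) - 1*(-557) = -39*(-5 - 39) - 1*(-557) = -39*(-44) + 557 = 1716 + 557 = 2273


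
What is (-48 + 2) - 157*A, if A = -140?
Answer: 21934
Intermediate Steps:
(-48 + 2) - 157*A = (-48 + 2) - 157*(-140) = -46 + 21980 = 21934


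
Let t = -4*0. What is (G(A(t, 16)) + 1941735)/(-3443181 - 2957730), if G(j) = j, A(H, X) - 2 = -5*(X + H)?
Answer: -647219/2133637 ≈ -0.30334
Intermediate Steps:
t = 0
A(H, X) = 2 - 5*H - 5*X (A(H, X) = 2 - 5*(X + H) = 2 - 5*(H + X) = 2 + (-5*H - 5*X) = 2 - 5*H - 5*X)
(G(A(t, 16)) + 1941735)/(-3443181 - 2957730) = ((2 - 5*0 - 5*16) + 1941735)/(-3443181 - 2957730) = ((2 + 0 - 80) + 1941735)/(-6400911) = (-78 + 1941735)*(-1/6400911) = 1941657*(-1/6400911) = -647219/2133637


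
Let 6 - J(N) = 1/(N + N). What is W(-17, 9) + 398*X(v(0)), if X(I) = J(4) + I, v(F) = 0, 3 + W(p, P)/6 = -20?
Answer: 8801/4 ≈ 2200.3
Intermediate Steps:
W(p, P) = -138 (W(p, P) = -18 + 6*(-20) = -18 - 120 = -138)
J(N) = 6 - 1/(2*N) (J(N) = 6 - 1/(N + N) = 6 - 1/(2*N))
X(I) = 47/8 + I (X(I) = (6 - ½/4) + I = (6 - ½*¼) + I = (6 - ⅛) + I = 47/8 + I)
W(-17, 9) + 398*X(v(0)) = -138 + 398*(47/8 + 0) = -138 + 398*(47/8) = -138 + 9353/4 = 8801/4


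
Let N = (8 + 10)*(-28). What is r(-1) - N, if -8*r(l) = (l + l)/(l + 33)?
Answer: 64513/128 ≈ 504.01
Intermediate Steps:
r(l) = -l/(4*(33 + l)) (r(l) = -(l + l)/(8*(l + 33)) = -2*l/(8*(33 + l)) = -l/(4*(33 + l)))
N = -504 (N = 18*(-28) = -504)
r(-1) - N = -1*(-1)/(132 + 4*(-1)) - 1*(-504) = -1*(-1)/(132 - 4) + 504 = -1*(-1)/128 + 504 = -1*(-1)*1/128 + 504 = 1/128 + 504 = 64513/128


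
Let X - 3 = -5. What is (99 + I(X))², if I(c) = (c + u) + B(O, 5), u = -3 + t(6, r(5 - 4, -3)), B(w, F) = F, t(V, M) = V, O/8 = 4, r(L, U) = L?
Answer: 11025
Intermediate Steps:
O = 32 (O = 8*4 = 32)
u = 3 (u = -3 + 6 = 3)
X = -2 (X = 3 - 5 = -2)
I(c) = 8 + c (I(c) = (c + 3) + 5 = (3 + c) + 5 = 8 + c)
(99 + I(X))² = (99 + (8 - 2))² = (99 + 6)² = 105² = 11025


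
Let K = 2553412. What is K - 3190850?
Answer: -637438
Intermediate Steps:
K - 3190850 = 2553412 - 3190850 = -637438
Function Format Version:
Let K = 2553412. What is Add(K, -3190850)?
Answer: -637438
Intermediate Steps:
Add(K, -3190850) = Add(2553412, -3190850) = -637438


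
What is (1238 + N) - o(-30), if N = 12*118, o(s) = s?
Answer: 2684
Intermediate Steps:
N = 1416
(1238 + N) - o(-30) = (1238 + 1416) - 1*(-30) = 2654 + 30 = 2684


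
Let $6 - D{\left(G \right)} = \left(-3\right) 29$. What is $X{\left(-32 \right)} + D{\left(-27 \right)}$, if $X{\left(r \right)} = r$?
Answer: $61$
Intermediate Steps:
$D{\left(G \right)} = 93$ ($D{\left(G \right)} = 6 - \left(-3\right) 29 = 6 - -87 = 6 + 87 = 93$)
$X{\left(-32 \right)} + D{\left(-27 \right)} = -32 + 93 = 61$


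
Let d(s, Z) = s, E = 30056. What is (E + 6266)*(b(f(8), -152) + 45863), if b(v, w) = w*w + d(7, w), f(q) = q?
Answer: 2505273628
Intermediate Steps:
b(v, w) = 7 + w² (b(v, w) = w*w + 7 = w² + 7 = 7 + w²)
(E + 6266)*(b(f(8), -152) + 45863) = (30056 + 6266)*((7 + (-152)²) + 45863) = 36322*((7 + 23104) + 45863) = 36322*(23111 + 45863) = 36322*68974 = 2505273628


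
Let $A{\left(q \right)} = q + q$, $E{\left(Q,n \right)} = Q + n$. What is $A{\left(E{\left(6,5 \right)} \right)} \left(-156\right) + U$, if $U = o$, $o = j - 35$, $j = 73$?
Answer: $-3394$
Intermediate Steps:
$A{\left(q \right)} = 2 q$
$o = 38$ ($o = 73 - 35 = 38$)
$U = 38$
$A{\left(E{\left(6,5 \right)} \right)} \left(-156\right) + U = 2 \left(6 + 5\right) \left(-156\right) + 38 = 2 \cdot 11 \left(-156\right) + 38 = 22 \left(-156\right) + 38 = -3432 + 38 = -3394$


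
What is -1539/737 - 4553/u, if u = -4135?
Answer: -3008204/3047495 ≈ -0.98711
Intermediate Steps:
-1539/737 - 4553/u = -1539/737 - 4553/(-4135) = -1539*1/737 - 4553*(-1/4135) = -1539/737 + 4553/4135 = -3008204/3047495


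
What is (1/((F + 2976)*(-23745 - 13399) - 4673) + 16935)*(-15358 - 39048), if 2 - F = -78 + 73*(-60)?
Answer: -254488052105299364/276207457 ≈ -9.2137e+8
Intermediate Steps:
F = 4460 (F = 2 - (-78 + 73*(-60)) = 2 - (-78 - 4380) = 2 - 1*(-4458) = 2 + 4458 = 4460)
(1/((F + 2976)*(-23745 - 13399) - 4673) + 16935)*(-15358 - 39048) = (1/((4460 + 2976)*(-23745 - 13399) - 4673) + 16935)*(-15358 - 39048) = (1/(7436*(-37144) - 4673) + 16935)*(-54406) = (1/(-276202784 - 4673) + 16935)*(-54406) = (1/(-276207457) + 16935)*(-54406) = (-1/276207457 + 16935)*(-54406) = (4677573284294/276207457)*(-54406) = -254488052105299364/276207457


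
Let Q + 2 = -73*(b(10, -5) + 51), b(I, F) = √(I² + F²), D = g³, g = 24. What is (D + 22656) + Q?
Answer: 32755 - 365*√5 ≈ 31939.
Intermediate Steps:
D = 13824 (D = 24³ = 13824)
b(I, F) = √(F² + I²)
Q = -3725 - 365*√5 (Q = -2 - 73*(√((-5)² + 10²) + 51) = -2 - 73*(√(25 + 100) + 51) = -2 - 73*(√125 + 51) = -2 - 73*(5*√5 + 51) = -2 - 73*(51 + 5*√5) = -2 + (-3723 - 365*√5) = -3725 - 365*√5 ≈ -4541.2)
(D + 22656) + Q = (13824 + 22656) + (-3725 - 365*√5) = 36480 + (-3725 - 365*√5) = 32755 - 365*√5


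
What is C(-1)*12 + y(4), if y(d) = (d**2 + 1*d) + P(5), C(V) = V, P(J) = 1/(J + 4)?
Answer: 73/9 ≈ 8.1111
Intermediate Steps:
P(J) = 1/(4 + J)
y(d) = 1/9 + d + d**2 (y(d) = (d**2 + 1*d) + 1/(4 + 5) = (d**2 + d) + 1/9 = (d + d**2) + 1/9 = 1/9 + d + d**2)
C(-1)*12 + y(4) = -1*12 + (1/9 + 4 + 4**2) = -12 + (1/9 + 4 + 16) = -12 + 181/9 = 73/9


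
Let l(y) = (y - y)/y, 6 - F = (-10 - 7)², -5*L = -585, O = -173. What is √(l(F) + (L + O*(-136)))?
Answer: √23645 ≈ 153.77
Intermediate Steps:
L = 117 (L = -⅕*(-585) = 117)
F = -283 (F = 6 - (-10 - 7)² = 6 - 1*(-17)² = 6 - 1*289 = 6 - 289 = -283)
l(y) = 0 (l(y) = 0/y = 0)
√(l(F) + (L + O*(-136))) = √(0 + (117 - 173*(-136))) = √(0 + (117 + 23528)) = √(0 + 23645) = √23645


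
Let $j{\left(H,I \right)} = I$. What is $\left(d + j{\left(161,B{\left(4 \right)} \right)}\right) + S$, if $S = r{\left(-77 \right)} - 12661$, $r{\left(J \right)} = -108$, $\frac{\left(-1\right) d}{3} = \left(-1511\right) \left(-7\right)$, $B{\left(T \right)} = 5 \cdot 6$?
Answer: $-44470$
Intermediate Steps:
$B{\left(T \right)} = 30$
$d = -31731$ ($d = - 3 \left(\left(-1511\right) \left(-7\right)\right) = \left(-3\right) 10577 = -31731$)
$S = -12769$ ($S = -108 - 12661 = -12769$)
$\left(d + j{\left(161,B{\left(4 \right)} \right)}\right) + S = \left(-31731 + 30\right) - 12769 = -31701 - 12769 = -44470$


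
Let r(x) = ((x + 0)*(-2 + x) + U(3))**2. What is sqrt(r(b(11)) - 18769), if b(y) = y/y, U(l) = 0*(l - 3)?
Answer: 4*I*sqrt(1173) ≈ 137.0*I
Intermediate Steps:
U(l) = 0 (U(l) = 0*(-3 + l) = 0)
b(y) = 1
r(x) = x**2*(-2 + x)**2 (r(x) = ((x + 0)*(-2 + x) + 0)**2 = (x*(-2 + x) + 0)**2 = (x*(-2 + x))**2 = x**2*(-2 + x)**2)
sqrt(r(b(11)) - 18769) = sqrt(1**2*(-2 + 1)**2 - 18769) = sqrt(1*(-1)**2 - 18769) = sqrt(1*1 - 18769) = sqrt(1 - 18769) = sqrt(-18768) = 4*I*sqrt(1173)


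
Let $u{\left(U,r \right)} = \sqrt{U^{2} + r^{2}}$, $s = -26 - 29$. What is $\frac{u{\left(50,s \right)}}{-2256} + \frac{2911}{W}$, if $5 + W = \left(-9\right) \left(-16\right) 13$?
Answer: $\frac{2911}{1867} - \frac{5 \sqrt{221}}{2256} \approx 1.5262$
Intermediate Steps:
$W = 1867$ ($W = -5 + \left(-9\right) \left(-16\right) 13 = -5 + 144 \cdot 13 = -5 + 1872 = 1867$)
$s = -55$ ($s = -26 - 29 = -55$)
$\frac{u{\left(50,s \right)}}{-2256} + \frac{2911}{W} = \frac{\sqrt{50^{2} + \left(-55\right)^{2}}}{-2256} + \frac{2911}{1867} = \sqrt{2500 + 3025} \left(- \frac{1}{2256}\right) + 2911 \cdot \frac{1}{1867} = \sqrt{5525} \left(- \frac{1}{2256}\right) + \frac{2911}{1867} = 5 \sqrt{221} \left(- \frac{1}{2256}\right) + \frac{2911}{1867} = - \frac{5 \sqrt{221}}{2256} + \frac{2911}{1867} = \frac{2911}{1867} - \frac{5 \sqrt{221}}{2256}$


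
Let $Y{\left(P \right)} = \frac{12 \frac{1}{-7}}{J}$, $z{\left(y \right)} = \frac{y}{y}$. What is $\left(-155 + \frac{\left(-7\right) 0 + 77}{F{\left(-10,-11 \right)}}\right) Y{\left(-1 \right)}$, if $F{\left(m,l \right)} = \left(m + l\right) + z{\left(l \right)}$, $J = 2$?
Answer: $\frac{9531}{70} \approx 136.16$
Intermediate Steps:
$z{\left(y \right)} = 1$
$F{\left(m,l \right)} = 1 + l + m$ ($F{\left(m,l \right)} = \left(m + l\right) + 1 = \left(l + m\right) + 1 = 1 + l + m$)
$Y{\left(P \right)} = - \frac{6}{7}$ ($Y{\left(P \right)} = \frac{12 \frac{1}{-7}}{2} = 12 \left(- \frac{1}{7}\right) \frac{1}{2} = \left(- \frac{12}{7}\right) \frac{1}{2} = - \frac{6}{7}$)
$\left(-155 + \frac{\left(-7\right) 0 + 77}{F{\left(-10,-11 \right)}}\right) Y{\left(-1 \right)} = \left(-155 + \frac{\left(-7\right) 0 + 77}{1 - 11 - 10}\right) \left(- \frac{6}{7}\right) = \left(-155 + \frac{0 + 77}{-20}\right) \left(- \frac{6}{7}\right) = \left(-155 + 77 \left(- \frac{1}{20}\right)\right) \left(- \frac{6}{7}\right) = \left(-155 - \frac{77}{20}\right) \left(- \frac{6}{7}\right) = \left(- \frac{3177}{20}\right) \left(- \frac{6}{7}\right) = \frac{9531}{70}$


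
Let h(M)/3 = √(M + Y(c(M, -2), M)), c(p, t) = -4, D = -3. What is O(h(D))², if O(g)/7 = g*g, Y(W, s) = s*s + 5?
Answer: 480249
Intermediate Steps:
Y(W, s) = 5 + s² (Y(W, s) = s² + 5 = 5 + s²)
h(M) = 3*√(5 + M + M²) (h(M) = 3*√(M + (5 + M²)) = 3*√(5 + M + M²))
O(g) = 7*g² (O(g) = 7*(g*g) = 7*g²)
O(h(D))² = (7*(3*√(5 - 3 + (-3)²))²)² = (7*(3*√(5 - 3 + 9))²)² = (7*(3*√11)²)² = (7*99)² = 693² = 480249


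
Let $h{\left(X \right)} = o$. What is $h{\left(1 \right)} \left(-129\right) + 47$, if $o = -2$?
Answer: $305$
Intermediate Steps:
$h{\left(X \right)} = -2$
$h{\left(1 \right)} \left(-129\right) + 47 = \left(-2\right) \left(-129\right) + 47 = 258 + 47 = 305$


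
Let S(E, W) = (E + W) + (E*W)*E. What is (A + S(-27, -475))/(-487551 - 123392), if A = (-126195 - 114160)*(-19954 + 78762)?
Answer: 14135143617/610943 ≈ 23137.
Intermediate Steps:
S(E, W) = E + W + W*E**2 (S(E, W) = (E + W) + W*E**2 = E + W + W*E**2)
A = -14134796840 (A = -240355*58808 = -14134796840)
(A + S(-27, -475))/(-487551 - 123392) = (-14134796840 + (-27 - 475 - 475*(-27)**2))/(-487551 - 123392) = (-14134796840 + (-27 - 475 - 475*729))/(-610943) = (-14134796840 + (-27 - 475 - 346275))*(-1/610943) = (-14134796840 - 346777)*(-1/610943) = -14135143617*(-1/610943) = 14135143617/610943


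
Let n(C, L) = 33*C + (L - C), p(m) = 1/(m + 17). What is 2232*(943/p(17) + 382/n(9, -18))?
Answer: 1073483128/15 ≈ 7.1566e+7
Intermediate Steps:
p(m) = 1/(17 + m)
n(C, L) = L + 32*C
2232*(943/p(17) + 382/n(9, -18)) = 2232*(943/(1/(17 + 17)) + 382/(-18 + 32*9)) = 2232*(943/(1/34) + 382/(-18 + 288)) = 2232*(943/(1/34) + 382/270) = 2232*(943*34 + 382*(1/270)) = 2232*(32062 + 191/135) = 2232*(4328561/135) = 1073483128/15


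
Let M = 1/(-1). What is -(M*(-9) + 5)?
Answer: -14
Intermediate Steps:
M = -1
-(M*(-9) + 5) = -(-1*(-9) + 5) = -(9 + 5) = -1*14 = -14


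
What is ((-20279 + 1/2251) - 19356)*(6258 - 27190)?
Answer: 1867519213888/2251 ≈ 8.2964e+8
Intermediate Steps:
((-20279 + 1/2251) - 19356)*(6258 - 27190) = ((-20279 + 1/2251) - 19356)*(-20932) = (-45648028/2251 - 19356)*(-20932) = -89218384/2251*(-20932) = 1867519213888/2251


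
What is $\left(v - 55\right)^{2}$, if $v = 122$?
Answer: $4489$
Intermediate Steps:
$\left(v - 55\right)^{2} = \left(122 - 55\right)^{2} = 67^{2} = 4489$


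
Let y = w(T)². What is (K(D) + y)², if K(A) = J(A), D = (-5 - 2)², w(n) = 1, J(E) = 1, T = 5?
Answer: 4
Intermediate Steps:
D = 49 (D = (-7)² = 49)
K(A) = 1
y = 1 (y = 1² = 1)
(K(D) + y)² = (1 + 1)² = 2² = 4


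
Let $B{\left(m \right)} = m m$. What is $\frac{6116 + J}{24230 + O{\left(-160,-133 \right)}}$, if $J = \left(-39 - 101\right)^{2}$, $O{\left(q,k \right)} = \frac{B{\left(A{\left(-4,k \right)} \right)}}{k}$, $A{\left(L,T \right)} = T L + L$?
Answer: $\frac{1710114}{1471903} \approx 1.1618$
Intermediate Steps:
$A{\left(L,T \right)} = L + L T$ ($A{\left(L,T \right)} = L T + L = L + L T$)
$B{\left(m \right)} = m^{2}$
$O{\left(q,k \right)} = \frac{\left(-4 - 4 k\right)^{2}}{k}$ ($O{\left(q,k \right)} = \frac{\left(- 4 \left(1 + k\right)\right)^{2}}{k} = \frac{\left(-4 - 4 k\right)^{2}}{k}$)
$J = 19600$ ($J = \left(-140\right)^{2} = 19600$)
$\frac{6116 + J}{24230 + O{\left(-160,-133 \right)}} = \frac{6116 + 19600}{24230 + \frac{16 \left(1 - 133\right)^{2}}{-133}} = \frac{25716}{24230 + 16 \left(- \frac{1}{133}\right) \left(-132\right)^{2}} = \frac{25716}{24230 + 16 \left(- \frac{1}{133}\right) 17424} = \frac{25716}{24230 - \frac{278784}{133}} = \frac{25716}{\frac{2943806}{133}} = 25716 \cdot \frac{133}{2943806} = \frac{1710114}{1471903}$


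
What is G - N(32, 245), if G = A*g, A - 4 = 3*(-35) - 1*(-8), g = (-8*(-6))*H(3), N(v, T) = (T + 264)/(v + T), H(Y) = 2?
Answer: -2473565/277 ≈ -8929.8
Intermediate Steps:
N(v, T) = (264 + T)/(T + v)
g = 96 (g = -8*(-6)*2 = 48*2 = 96)
A = -93 (A = 4 + (3*(-35) - 1*(-8)) = 4 + (-105 + 8) = 4 - 97 = -93)
G = -8928 (G = -93*96 = -8928)
G - N(32, 245) = -8928 - (264 + 245)/(245 + 32) = -8928 - 509/277 = -2473565/277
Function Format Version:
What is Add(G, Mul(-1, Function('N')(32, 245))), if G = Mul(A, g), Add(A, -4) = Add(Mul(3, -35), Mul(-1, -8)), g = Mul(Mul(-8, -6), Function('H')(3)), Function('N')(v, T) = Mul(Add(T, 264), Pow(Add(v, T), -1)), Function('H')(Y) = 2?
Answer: Rational(-2473565, 277) ≈ -8929.8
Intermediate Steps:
Function('N')(v, T) = Mul(Pow(Add(T, v), -1), Add(264, T)) (Function('N')(v, T) = Mul(Add(264, T), Pow(Add(T, v), -1)) = Mul(Pow(Add(T, v), -1), Add(264, T)))
g = 96 (g = Mul(Mul(-8, -6), 2) = Mul(48, 2) = 96)
A = -93 (A = Add(4, Add(Mul(3, -35), Mul(-1, -8))) = Add(4, Add(-105, 8)) = Add(4, -97) = -93)
G = -8928 (G = Mul(-93, 96) = -8928)
Add(G, Mul(-1, Function('N')(32, 245))) = Add(-8928, Mul(-1, Mul(Pow(Add(245, 32), -1), Add(264, 245)))) = Add(-8928, Mul(-1, Mul(Pow(277, -1), 509))) = Add(-8928, Mul(-1, Mul(Rational(1, 277), 509))) = Add(-8928, Mul(-1, Rational(509, 277))) = Add(-8928, Rational(-509, 277)) = Rational(-2473565, 277)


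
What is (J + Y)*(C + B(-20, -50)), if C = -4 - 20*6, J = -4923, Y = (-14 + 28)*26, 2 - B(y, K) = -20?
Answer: 465018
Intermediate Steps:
B(y, K) = 22 (B(y, K) = 2 - 1*(-20) = 2 + 20 = 22)
Y = 364 (Y = 14*26 = 364)
C = -124 (C = -4 - 120 = -124)
(J + Y)*(C + B(-20, -50)) = (-4923 + 364)*(-124 + 22) = -4559*(-102) = 465018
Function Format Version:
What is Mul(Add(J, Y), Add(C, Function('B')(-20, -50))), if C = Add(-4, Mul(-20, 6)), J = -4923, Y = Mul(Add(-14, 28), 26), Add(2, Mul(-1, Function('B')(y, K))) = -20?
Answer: 465018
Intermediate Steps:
Function('B')(y, K) = 22 (Function('B')(y, K) = Add(2, Mul(-1, -20)) = Add(2, 20) = 22)
Y = 364 (Y = Mul(14, 26) = 364)
C = -124 (C = Add(-4, -120) = -124)
Mul(Add(J, Y), Add(C, Function('B')(-20, -50))) = Mul(Add(-4923, 364), Add(-124, 22)) = Mul(-4559, -102) = 465018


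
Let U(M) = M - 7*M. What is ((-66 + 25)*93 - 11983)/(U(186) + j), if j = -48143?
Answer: 15796/49259 ≈ 0.32067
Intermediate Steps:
U(M) = -6*M
((-66 + 25)*93 - 11983)/(U(186) + j) = ((-66 + 25)*93 - 11983)/(-6*186 - 48143) = (-41*93 - 11983)/(-1116 - 48143) = (-3813 - 11983)/(-49259) = -15796*(-1/49259) = 15796/49259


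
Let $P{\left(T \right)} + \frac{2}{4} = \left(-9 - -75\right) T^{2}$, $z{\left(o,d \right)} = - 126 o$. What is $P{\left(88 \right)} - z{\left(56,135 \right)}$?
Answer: $\frac{1036319}{2} \approx 5.1816 \cdot 10^{5}$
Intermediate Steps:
$P{\left(T \right)} = - \frac{1}{2} + 66 T^{2}$ ($P{\left(T \right)} = - \frac{1}{2} + \left(-9 - -75\right) T^{2} = - \frac{1}{2} + \left(-9 + 75\right) T^{2} = - \frac{1}{2} + 66 T^{2}$)
$P{\left(88 \right)} - z{\left(56,135 \right)} = \left(- \frac{1}{2} + 66 \cdot 88^{2}\right) - \left(-126\right) 56 = \left(- \frac{1}{2} + 66 \cdot 7744\right) - -7056 = \left(- \frac{1}{2} + 511104\right) + 7056 = \frac{1022207}{2} + 7056 = \frac{1036319}{2}$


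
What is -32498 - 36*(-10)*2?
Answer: -31778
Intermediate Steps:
-32498 - 36*(-10)*2 = -32498 + 360*2 = -32498 + 720 = -31778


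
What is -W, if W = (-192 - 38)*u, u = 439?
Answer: 100970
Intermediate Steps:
W = -100970 (W = (-192 - 38)*439 = -230*439 = -100970)
-W = -1*(-100970) = 100970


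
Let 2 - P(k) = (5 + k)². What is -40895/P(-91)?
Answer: 40895/7394 ≈ 5.5308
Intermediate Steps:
P(k) = 2 - (5 + k)²
-40895/P(-91) = -40895/(2 - (5 - 91)²) = -40895/(2 - 1*(-86)²) = -40895/(2 - 1*7396) = -40895/(2 - 7396) = -40895/(-7394) = -40895*(-1/7394) = 40895/7394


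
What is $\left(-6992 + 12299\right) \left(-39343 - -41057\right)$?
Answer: $9096198$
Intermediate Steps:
$\left(-6992 + 12299\right) \left(-39343 - -41057\right) = 5307 \left(-39343 + 41057\right) = 5307 \cdot 1714 = 9096198$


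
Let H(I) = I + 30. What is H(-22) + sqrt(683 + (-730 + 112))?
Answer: 8 + sqrt(65) ≈ 16.062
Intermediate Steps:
H(I) = 30 + I
H(-22) + sqrt(683 + (-730 + 112)) = (30 - 22) + sqrt(683 + (-730 + 112)) = 8 + sqrt(683 - 618) = 8 + sqrt(65)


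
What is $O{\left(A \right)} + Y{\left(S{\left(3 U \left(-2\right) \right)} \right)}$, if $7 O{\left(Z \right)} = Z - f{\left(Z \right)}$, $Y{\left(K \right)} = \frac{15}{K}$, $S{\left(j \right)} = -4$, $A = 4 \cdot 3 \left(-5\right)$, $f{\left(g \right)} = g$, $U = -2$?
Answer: $- \frac{15}{4} \approx -3.75$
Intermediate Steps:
$A = -60$ ($A = 12 \left(-5\right) = -60$)
$O{\left(Z \right)} = 0$ ($O{\left(Z \right)} = \frac{Z - Z}{7} = \frac{1}{7} \cdot 0 = 0$)
$O{\left(A \right)} + Y{\left(S{\left(3 U \left(-2\right) \right)} \right)} = 0 + \frac{15}{-4} = 0 + 15 \left(- \frac{1}{4}\right) = 0 - \frac{15}{4} = - \frac{15}{4}$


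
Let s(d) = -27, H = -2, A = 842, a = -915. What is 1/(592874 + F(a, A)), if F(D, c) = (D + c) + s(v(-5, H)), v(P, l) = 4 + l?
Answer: 1/592774 ≈ 1.6870e-6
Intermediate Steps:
F(D, c) = -27 + D + c (F(D, c) = (D + c) - 27 = -27 + D + c)
1/(592874 + F(a, A)) = 1/(592874 + (-27 - 915 + 842)) = 1/(592874 - 100) = 1/592774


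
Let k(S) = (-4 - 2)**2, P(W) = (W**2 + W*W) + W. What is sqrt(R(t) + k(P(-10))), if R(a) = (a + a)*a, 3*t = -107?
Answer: sqrt(23222)/3 ≈ 50.796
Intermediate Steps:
P(W) = W + 2*W**2 (P(W) = (W**2 + W**2) + W = 2*W**2 + W = W + 2*W**2)
t = -107/3 (t = (1/3)*(-107) = -107/3 ≈ -35.667)
k(S) = 36 (k(S) = (-6)**2 = 36)
R(a) = 2*a**2 (R(a) = (2*a)*a = 2*a**2)
sqrt(R(t) + k(P(-10))) = sqrt(2*(-107/3)**2 + 36) = sqrt(2*(11449/9) + 36) = sqrt(22898/9 + 36) = sqrt(23222/9) = sqrt(23222)/3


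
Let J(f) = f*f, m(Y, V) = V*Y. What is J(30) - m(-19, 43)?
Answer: 1717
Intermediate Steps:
J(f) = f²
J(30) - m(-19, 43) = 30² - 43*(-19) = 900 - 1*(-817) = 900 + 817 = 1717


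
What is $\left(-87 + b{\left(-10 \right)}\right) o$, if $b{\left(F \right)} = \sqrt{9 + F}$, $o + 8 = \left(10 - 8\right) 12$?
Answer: $-1392 + 16 i \approx -1392.0 + 16.0 i$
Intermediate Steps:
$o = 16$ ($o = -8 + \left(10 - 8\right) 12 = -8 + 2 \cdot 12 = -8 + 24 = 16$)
$\left(-87 + b{\left(-10 \right)}\right) o = \left(-87 + \sqrt{9 - 10}\right) 16 = \left(-87 + \sqrt{-1}\right) 16 = \left(-87 + i\right) 16 = -1392 + 16 i$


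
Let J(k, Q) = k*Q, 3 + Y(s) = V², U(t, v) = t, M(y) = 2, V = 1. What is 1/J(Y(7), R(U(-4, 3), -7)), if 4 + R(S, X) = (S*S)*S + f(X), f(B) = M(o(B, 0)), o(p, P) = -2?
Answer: 1/132 ≈ 0.0075758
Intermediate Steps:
f(B) = 2
R(S, X) = -2 + S³ (R(S, X) = -4 + ((S*S)*S + 2) = -4 + (S²*S + 2) = -4 + (S³ + 2) = -4 + (2 + S³) = -2 + S³)
Y(s) = -2 (Y(s) = -3 + 1² = -3 + 1 = -2)
J(k, Q) = Q*k
1/J(Y(7), R(U(-4, 3), -7)) = 1/((-2 + (-4)³)*(-2)) = 1/((-2 - 64)*(-2)) = 1/(-66*(-2)) = 1/132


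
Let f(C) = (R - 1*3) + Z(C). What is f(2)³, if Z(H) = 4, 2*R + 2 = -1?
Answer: -⅛ ≈ -0.12500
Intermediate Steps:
R = -3/2 (R = -1 + (½)*(-1) = -1 - ½ = -3/2 ≈ -1.5000)
f(C) = -½ (f(C) = (-3/2 - 1*3) + 4 = (-3/2 - 3) + 4 = -9/2 + 4 = -½)
f(2)³ = (-½)³ = -⅛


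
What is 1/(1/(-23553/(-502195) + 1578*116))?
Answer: 91925813913/502195 ≈ 1.8305e+5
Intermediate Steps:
1/(1/(-23553/(-502195) + 1578*116)) = 1/(1/(-23553*(-1/502195) + 183048)) = 1/(1/(23553/502195 + 183048)) = 1/(1/(91925813913/502195)) = 1/(502195/91925813913) = 91925813913/502195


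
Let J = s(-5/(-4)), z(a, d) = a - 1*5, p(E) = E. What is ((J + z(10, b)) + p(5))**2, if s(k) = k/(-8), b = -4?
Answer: 99225/1024 ≈ 96.899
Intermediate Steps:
s(k) = -k/8 (s(k) = k*(-1/8) = -k/8)
z(a, d) = -5 + a (z(a, d) = a - 5 = -5 + a)
J = -5/32 (J = -(-5)/(8*(-4)) = -(-5)*(-1)/(8*4) = -1/8*5/4 = -5/32 ≈ -0.15625)
((J + z(10, b)) + p(5))**2 = ((-5/32 + (-5 + 10)) + 5)**2 = ((-5/32 + 5) + 5)**2 = (155/32 + 5)**2 = (315/32)**2 = 99225/1024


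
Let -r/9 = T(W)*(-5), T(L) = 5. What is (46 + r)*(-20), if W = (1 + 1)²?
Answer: -5420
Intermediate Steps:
W = 4 (W = 2² = 4)
r = 225 (r = -45*(-5) = -9*(-25) = 225)
(46 + r)*(-20) = (46 + 225)*(-20) = 271*(-20) = -5420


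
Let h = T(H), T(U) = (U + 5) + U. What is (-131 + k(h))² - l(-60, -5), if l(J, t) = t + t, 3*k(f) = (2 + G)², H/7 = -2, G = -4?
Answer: 151411/9 ≈ 16823.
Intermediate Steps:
H = -14 (H = 7*(-2) = -14)
T(U) = 5 + 2*U (T(U) = (5 + U) + U = 5 + 2*U)
h = -23 (h = 5 + 2*(-14) = 5 - 28 = -23)
k(f) = 4/3 (k(f) = (2 - 4)²/3 = (⅓)*(-2)² = (⅓)*4 = 4/3)
l(J, t) = 2*t
(-131 + k(h))² - l(-60, -5) = (-131 + 4/3)² - 2*(-5) = (-389/3)² - 1*(-10) = 151321/9 + 10 = 151411/9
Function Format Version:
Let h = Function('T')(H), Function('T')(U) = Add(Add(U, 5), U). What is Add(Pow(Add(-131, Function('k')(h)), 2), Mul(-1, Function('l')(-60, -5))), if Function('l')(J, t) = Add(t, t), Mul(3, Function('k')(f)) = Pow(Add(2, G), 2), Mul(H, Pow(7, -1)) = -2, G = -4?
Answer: Rational(151411, 9) ≈ 16823.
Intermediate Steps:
H = -14 (H = Mul(7, -2) = -14)
Function('T')(U) = Add(5, Mul(2, U)) (Function('T')(U) = Add(Add(5, U), U) = Add(5, Mul(2, U)))
h = -23 (h = Add(5, Mul(2, -14)) = Add(5, -28) = -23)
Function('k')(f) = Rational(4, 3) (Function('k')(f) = Mul(Rational(1, 3), Pow(Add(2, -4), 2)) = Mul(Rational(1, 3), Pow(-2, 2)) = Mul(Rational(1, 3), 4) = Rational(4, 3))
Function('l')(J, t) = Mul(2, t)
Add(Pow(Add(-131, Function('k')(h)), 2), Mul(-1, Function('l')(-60, -5))) = Add(Pow(Add(-131, Rational(4, 3)), 2), Mul(-1, Mul(2, -5))) = Add(Pow(Rational(-389, 3), 2), Mul(-1, -10)) = Add(Rational(151321, 9), 10) = Rational(151411, 9)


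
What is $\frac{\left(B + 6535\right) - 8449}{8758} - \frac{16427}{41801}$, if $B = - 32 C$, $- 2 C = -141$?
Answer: $- \frac{159088918}{183046579} \approx -0.86912$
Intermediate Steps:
$C = \frac{141}{2}$ ($C = \left(- \frac{1}{2}\right) \left(-141\right) = \frac{141}{2} \approx 70.5$)
$B = -2256$ ($B = \left(-32\right) \frac{141}{2} = -2256$)
$\frac{\left(B + 6535\right) - 8449}{8758} - \frac{16427}{41801} = \frac{\left(-2256 + 6535\right) - 8449}{8758} - \frac{16427}{41801} = \left(4279 - 8449\right) \frac{1}{8758} - \frac{16427}{41801} = \left(-4170\right) \frac{1}{8758} - \frac{16427}{41801} = - \frac{2085}{4379} - \frac{16427}{41801} = - \frac{159088918}{183046579}$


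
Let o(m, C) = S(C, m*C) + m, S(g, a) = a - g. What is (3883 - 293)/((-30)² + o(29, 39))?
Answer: 3590/2021 ≈ 1.7763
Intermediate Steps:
o(m, C) = m - C + C*m (o(m, C) = (m*C - C) + m = (C*m - C) + m = (-C + C*m) + m = m - C + C*m)
(3883 - 293)/((-30)² + o(29, 39)) = (3883 - 293)/((-30)² + (29 - 1*39 + 39*29)) = 3590/(900 + (29 - 39 + 1131)) = 3590/(900 + 1121) = 3590/2021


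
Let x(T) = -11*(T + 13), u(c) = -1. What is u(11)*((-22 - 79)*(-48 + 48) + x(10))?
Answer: 253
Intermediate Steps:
x(T) = -143 - 11*T (x(T) = -11*(13 + T) = -143 - 11*T)
u(11)*((-22 - 79)*(-48 + 48) + x(10)) = -((-22 - 79)*(-48 + 48) + (-143 - 11*10)) = -(-101*0 + (-143 - 110)) = -(0 - 253) = -1*(-253) = 253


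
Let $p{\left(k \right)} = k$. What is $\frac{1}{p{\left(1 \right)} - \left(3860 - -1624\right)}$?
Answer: $- \frac{1}{5483} \approx -0.00018238$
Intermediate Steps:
$\frac{1}{p{\left(1 \right)} - \left(3860 - -1624\right)} = \frac{1}{1 - \left(3860 - -1624\right)} = \frac{1}{1 - 5484} = \frac{1}{-5483} = - \frac{1}{5483}$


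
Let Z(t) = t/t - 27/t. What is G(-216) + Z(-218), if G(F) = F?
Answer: -46843/218 ≈ -214.88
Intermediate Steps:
Z(t) = 1 - 27/t
G(-216) + Z(-218) = -216 + (-27 - 218)/(-218) = -216 - 1/218*(-245) = -216 + 245/218 = -46843/218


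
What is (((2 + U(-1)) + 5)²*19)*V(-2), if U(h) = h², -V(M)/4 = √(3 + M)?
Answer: -4864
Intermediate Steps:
V(M) = -4*√(3 + M)
(((2 + U(-1)) + 5)²*19)*V(-2) = (((2 + (-1)²) + 5)²*19)*(-4*√(3 - 2)) = (((2 + 1) + 5)²*19)*(-4*√1) = ((3 + 5)²*19)*(-4*1) = (8²*19)*(-4) = (64*19)*(-4) = 1216*(-4) = -4864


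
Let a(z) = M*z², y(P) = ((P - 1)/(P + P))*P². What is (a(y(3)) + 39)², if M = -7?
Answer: 576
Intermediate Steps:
y(P) = P*(-1 + P)/2 (y(P) = ((-1 + P)/((2*P)))*P² = ((-1 + P)*(1/(2*P)))*P² = ((-1 + P)/(2*P))*P² = P*(-1 + P)/2)
a(z) = -7*z²
(a(y(3)) + 39)² = (-7*9*(-1 + 3)²/4 + 39)² = (-7*((½)*3*2)² + 39)² = (-7*3² + 39)² = (-7*9 + 39)² = (-63 + 39)² = (-24)² = 576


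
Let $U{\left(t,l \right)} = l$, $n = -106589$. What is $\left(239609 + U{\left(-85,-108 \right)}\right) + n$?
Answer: $132912$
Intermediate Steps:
$\left(239609 + U{\left(-85,-108 \right)}\right) + n = \left(239609 - 108\right) - 106589 = 239501 - 106589 = 132912$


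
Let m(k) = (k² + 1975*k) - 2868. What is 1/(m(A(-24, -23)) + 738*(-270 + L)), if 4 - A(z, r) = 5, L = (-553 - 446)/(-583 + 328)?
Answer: -85/17102916 ≈ -4.9699e-6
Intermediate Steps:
L = 333/85 (L = -999/(-255) = -999*(-1/255) = 333/85 ≈ 3.9176)
A(z, r) = -1 (A(z, r) = 4 - 1*5 = 4 - 5 = -1)
m(k) = -2868 + k² + 1975*k
1/(m(A(-24, -23)) + 738*(-270 + L)) = 1/((-2868 + (-1)² + 1975*(-1)) + 738*(-270 + 333/85)) = 1/((-2868 + 1 - 1975) + 738*(-22617/85)) = 1/(-4842 - 16691346/85) = 1/(-17102916/85) = -85/17102916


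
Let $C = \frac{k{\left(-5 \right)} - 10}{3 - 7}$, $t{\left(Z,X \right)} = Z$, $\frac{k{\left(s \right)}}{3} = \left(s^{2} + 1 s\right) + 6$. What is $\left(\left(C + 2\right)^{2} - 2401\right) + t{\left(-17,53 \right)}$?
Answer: $-2193$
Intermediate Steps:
$k{\left(s \right)} = 18 + 3 s + 3 s^{2}$ ($k{\left(s \right)} = 3 \left(\left(s^{2} + 1 s\right) + 6\right) = 3 \left(\left(s^{2} + s\right) + 6\right) = 3 \left(\left(s + s^{2}\right) + 6\right) = 3 \left(6 + s + s^{2}\right) = 18 + 3 s + 3 s^{2}$)
$C = -17$ ($C = \frac{\left(18 + 3 \left(-5\right) + 3 \left(-5\right)^{2}\right) - 10}{3 - 7} = \frac{\left(18 - 15 + 3 \cdot 25\right) - 10}{-4} = \left(\left(18 - 15 + 75\right) - 10\right) \left(- \frac{1}{4}\right) = \left(78 - 10\right) \left(- \frac{1}{4}\right) = 68 \left(- \frac{1}{4}\right) = -17$)
$\left(\left(C + 2\right)^{2} - 2401\right) + t{\left(-17,53 \right)} = \left(\left(-17 + 2\right)^{2} - 2401\right) - 17 = \left(\left(-15\right)^{2} - 2401\right) - 17 = \left(225 - 2401\right) - 17 = -2176 - 17 = -2193$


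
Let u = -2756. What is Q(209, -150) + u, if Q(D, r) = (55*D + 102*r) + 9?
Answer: -6552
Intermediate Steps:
Q(D, r) = 9 + 55*D + 102*r
Q(209, -150) + u = (9 + 55*209 + 102*(-150)) - 2756 = (9 + 11495 - 15300) - 2756 = -3796 - 2756 = -6552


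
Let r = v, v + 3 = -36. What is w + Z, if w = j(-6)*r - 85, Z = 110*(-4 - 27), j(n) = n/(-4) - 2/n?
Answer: -7133/2 ≈ -3566.5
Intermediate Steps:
j(n) = -2/n - n/4 (j(n) = n*(-1/4) - 2/n = -n/4 - 2/n = -2/n - n/4)
v = -39 (v = -3 - 36 = -39)
r = -39
Z = -3410 (Z = 110*(-31) = -3410)
w = -313/2 (w = (-2/(-6) - 1/4*(-6))*(-39) - 85 = (-2*(-1/6) + 3/2)*(-39) - 85 = (1/3 + 3/2)*(-39) - 85 = (11/6)*(-39) - 85 = -143/2 - 85 = -313/2 ≈ -156.50)
w + Z = -313/2 - 3410 = -7133/2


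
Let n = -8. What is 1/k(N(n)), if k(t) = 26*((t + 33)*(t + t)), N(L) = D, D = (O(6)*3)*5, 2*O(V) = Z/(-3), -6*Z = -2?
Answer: -9/12545 ≈ -0.00071742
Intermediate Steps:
Z = ⅓ (Z = -⅙*(-2) = ⅓ ≈ 0.33333)
O(V) = -1/18 (O(V) = ((⅓)/(-3))/2 = ((⅓)*(-⅓))/2 = (½)*(-⅑) = -1/18)
D = -⅚ (D = -1/18*3*5 = -⅙*5 = -⅚ ≈ -0.83333)
N(L) = -⅚
k(t) = 52*t*(33 + t) (k(t) = 26*((33 + t)*(2*t)) = 26*(2*t*(33 + t)) = 52*t*(33 + t))
1/k(N(n)) = 1/(52*(-⅚)*(33 - ⅚)) = 1/(52*(-⅚)*(193/6)) = 1/(-12545/9) = -9/12545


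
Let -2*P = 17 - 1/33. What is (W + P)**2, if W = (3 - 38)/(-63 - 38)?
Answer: 735765625/11108889 ≈ 66.232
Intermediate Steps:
P = -280/33 (P = -(17 - 1/33)/2 = -1/2*560/33 = -280/33 ≈ -8.4848)
W = 35/101 (W = -35/(-101) = -35*(-1/101) = 35/101 ≈ 0.34653)
(W + P)**2 = (35/101 - 280/33)**2 = (-27125/3333)**2 = 735765625/11108889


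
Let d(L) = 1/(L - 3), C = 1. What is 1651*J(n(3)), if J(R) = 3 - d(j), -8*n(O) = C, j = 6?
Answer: 13208/3 ≈ 4402.7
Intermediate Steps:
n(O) = -⅛ (n(O) = -⅛*1 = -⅛)
d(L) = 1/(-3 + L)
J(R) = 8/3 (J(R) = 3 - 1/(-3 + 6) = 3 - 1/3 = 3 - 1*⅓ = 3 - ⅓ = 8/3)
1651*J(n(3)) = 1651*(8/3) = 13208/3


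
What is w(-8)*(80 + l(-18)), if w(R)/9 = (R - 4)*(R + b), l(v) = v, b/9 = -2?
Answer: 174096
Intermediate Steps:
b = -18 (b = 9*(-2) = -18)
w(R) = 9*(-18 + R)*(-4 + R) (w(R) = 9*((R - 4)*(R - 18)) = 9*((-4 + R)*(-18 + R)) = 9*((-18 + R)*(-4 + R)) = 9*(-18 + R)*(-4 + R))
w(-8)*(80 + l(-18)) = (648 - 198*(-8) + 9*(-8)²)*(80 - 18) = (648 + 1584 + 9*64)*62 = (648 + 1584 + 576)*62 = 2808*62 = 174096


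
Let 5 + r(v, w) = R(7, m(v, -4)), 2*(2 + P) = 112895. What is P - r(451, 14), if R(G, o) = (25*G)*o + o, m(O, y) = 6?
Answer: 110789/2 ≈ 55395.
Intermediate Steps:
P = 112891/2 (P = -2 + (1/2)*112895 = -2 + 112895/2 = 112891/2 ≈ 56446.)
R(G, o) = o + 25*G*o (R(G, o) = 25*G*o + o = o + 25*G*o)
r(v, w) = 1051 (r(v, w) = -5 + 6*(1 + 25*7) = -5 + 6*(1 + 175) = -5 + 6*176 = -5 + 1056 = 1051)
P - r(451, 14) = 112891/2 - 1*1051 = 112891/2 - 1051 = 110789/2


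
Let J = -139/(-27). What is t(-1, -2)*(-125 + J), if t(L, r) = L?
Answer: 3236/27 ≈ 119.85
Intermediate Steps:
J = 139/27 (J = -139*(-1/27) = 139/27 ≈ 5.1481)
t(-1, -2)*(-125 + J) = -(-125 + 139/27) = -1*(-3236/27) = 3236/27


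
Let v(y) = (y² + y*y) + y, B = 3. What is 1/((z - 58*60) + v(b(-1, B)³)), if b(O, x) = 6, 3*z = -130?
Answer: 3/270014 ≈ 1.1111e-5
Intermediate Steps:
z = -130/3 (z = (⅓)*(-130) = -130/3 ≈ -43.333)
v(y) = y + 2*y² (v(y) = (y² + y²) + y = 2*y² + y = y + 2*y²)
1/((z - 58*60) + v(b(-1, B)³)) = 1/((-130/3 - 58*60) + 6³*(1 + 2*6³)) = 1/((-130/3 - 3480) + 216*(1 + 2*216)) = 1/(-10570/3 + 216*(1 + 432)) = 1/(-10570/3 + 216*433) = 1/(-10570/3 + 93528) = 1/(270014/3) = 3/270014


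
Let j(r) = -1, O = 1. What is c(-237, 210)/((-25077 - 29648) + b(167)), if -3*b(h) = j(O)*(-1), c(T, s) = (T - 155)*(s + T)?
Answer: -3969/20522 ≈ -0.19340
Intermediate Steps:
c(T, s) = (-155 + T)*(T + s)
b(h) = -1/3 (b(h) = -(-1)*(-1)/3 = -1/3*1 = -1/3)
c(-237, 210)/((-25077 - 29648) + b(167)) = ((-237)**2 - 155*(-237) - 155*210 - 237*210)/((-25077 - 29648) - 1/3) = (56169 + 36735 - 32550 - 49770)/(-54725 - 1/3) = 10584/(-164176/3) = 10584*(-3/164176) = -3969/20522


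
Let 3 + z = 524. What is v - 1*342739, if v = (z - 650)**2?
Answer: -326098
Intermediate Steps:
z = 521 (z = -3 + 524 = 521)
v = 16641 (v = (521 - 650)**2 = (-129)**2 = 16641)
v - 1*342739 = 16641 - 1*342739 = 16641 - 342739 = -326098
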